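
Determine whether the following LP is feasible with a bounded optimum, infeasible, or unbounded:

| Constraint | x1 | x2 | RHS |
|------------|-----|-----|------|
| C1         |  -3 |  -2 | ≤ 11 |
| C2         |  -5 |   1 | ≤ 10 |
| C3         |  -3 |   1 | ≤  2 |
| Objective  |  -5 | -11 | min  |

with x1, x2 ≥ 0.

Unbounded (objective can decrease without bound)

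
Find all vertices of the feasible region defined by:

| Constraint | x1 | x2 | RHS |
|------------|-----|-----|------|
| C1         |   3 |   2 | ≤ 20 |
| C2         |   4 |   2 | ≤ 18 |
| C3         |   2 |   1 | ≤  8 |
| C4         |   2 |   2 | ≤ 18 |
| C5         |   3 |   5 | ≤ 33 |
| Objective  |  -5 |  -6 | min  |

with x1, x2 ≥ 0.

(0, 0), (4, 0), (1, 6), (0, 6.6)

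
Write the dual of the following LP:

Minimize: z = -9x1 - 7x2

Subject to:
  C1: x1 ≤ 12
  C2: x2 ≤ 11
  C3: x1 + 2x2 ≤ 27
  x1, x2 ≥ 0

Primal min cᵀx s.t. Ax ≤ b, x ≥ 0  →  Dual max −bᵀy s.t. Aᵀy ≥ −c, y ≥ 0.

Maximize: z = -12y1 - 11y2 - 27y3

Subject to:
  y1 + y3 ≥ 9
  y2 + 2y3 ≥ 7
  y1, y2, y3 ≥ 0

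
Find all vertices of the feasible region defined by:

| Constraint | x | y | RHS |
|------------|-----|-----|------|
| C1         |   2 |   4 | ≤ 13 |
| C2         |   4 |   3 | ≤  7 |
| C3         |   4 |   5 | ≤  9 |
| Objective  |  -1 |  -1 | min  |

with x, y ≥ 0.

(0, 0), (1.75, 0), (1, 1), (0, 1.8)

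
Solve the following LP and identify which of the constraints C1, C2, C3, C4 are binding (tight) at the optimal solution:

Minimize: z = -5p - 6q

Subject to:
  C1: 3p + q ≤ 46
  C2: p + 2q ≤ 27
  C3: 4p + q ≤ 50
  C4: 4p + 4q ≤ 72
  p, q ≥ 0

At p = 9, q = 9, compute slack b - a·x for each constraint:
  C1: 46 − 36 = 10  (slack)
  C2: 27 − 27 = 0  (binding)
  C3: 50 − 45 = 5  (slack)
  C4: 72 − 72 = 0  (binding)

Optimal: p = 9, q = 9
Binding: C2, C4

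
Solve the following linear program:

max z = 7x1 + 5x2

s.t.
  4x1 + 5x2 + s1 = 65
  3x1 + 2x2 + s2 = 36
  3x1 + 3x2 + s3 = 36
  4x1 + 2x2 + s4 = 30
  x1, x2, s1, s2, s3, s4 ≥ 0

Evaluate the objective at each vertex of the feasible region:
  z(0, 0) = 0
  z(7.5, 0) = 52.5
  z(3, 9) = 66  ←
  z(0, 12) = 60
The maximum is at x1 = 3, x2 = 9.

x1 = 3, x2 = 9, z = 66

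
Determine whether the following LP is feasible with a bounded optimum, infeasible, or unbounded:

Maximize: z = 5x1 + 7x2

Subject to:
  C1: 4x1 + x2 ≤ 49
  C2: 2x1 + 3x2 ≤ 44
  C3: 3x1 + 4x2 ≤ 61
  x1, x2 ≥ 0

Feasible with a bounded optimal solution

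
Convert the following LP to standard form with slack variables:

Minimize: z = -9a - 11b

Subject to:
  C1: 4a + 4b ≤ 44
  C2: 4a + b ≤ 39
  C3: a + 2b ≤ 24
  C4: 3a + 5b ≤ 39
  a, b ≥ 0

min z = -9a - 11b

s.t.
  4a + 4b + s1 = 44
  4a + b + s2 = 39
  a + 2b + s3 = 24
  3a + 5b + s4 = 39
  a, b, s1, s2, s3, s4 ≥ 0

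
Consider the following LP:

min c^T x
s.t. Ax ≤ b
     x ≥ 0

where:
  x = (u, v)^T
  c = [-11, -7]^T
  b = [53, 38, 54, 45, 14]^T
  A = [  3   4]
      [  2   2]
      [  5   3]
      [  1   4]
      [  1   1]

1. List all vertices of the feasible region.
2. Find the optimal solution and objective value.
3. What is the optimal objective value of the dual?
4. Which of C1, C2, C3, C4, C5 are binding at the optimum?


1. (0, 0), (10.8, 0), (6, 8), (3.667, 10.33), (0, 11.25)
2. u = 6, v = 8, z = -122
3. -122
4. C3, C5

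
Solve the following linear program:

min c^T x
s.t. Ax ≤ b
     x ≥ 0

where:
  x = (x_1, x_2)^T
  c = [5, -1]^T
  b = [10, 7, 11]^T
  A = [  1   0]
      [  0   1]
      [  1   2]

Evaluate the objective at each vertex of the feasible region:
  z(0, 0) = 0
  z(10, 0) = 50
  z(10, 0.5) = 49.5
  z(0, 5.5) = -5.5  ←
The minimum is at x_1 = 0, x_2 = 5.5.

x_1 = 0, x_2 = 5.5, z = -5.5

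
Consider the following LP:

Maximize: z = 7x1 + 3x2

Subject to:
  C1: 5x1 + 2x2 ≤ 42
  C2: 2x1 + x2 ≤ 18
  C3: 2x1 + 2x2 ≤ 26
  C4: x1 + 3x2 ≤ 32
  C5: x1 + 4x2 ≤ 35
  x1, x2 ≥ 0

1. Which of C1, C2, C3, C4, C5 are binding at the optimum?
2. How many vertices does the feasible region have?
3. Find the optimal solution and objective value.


1. C1, C2
2. 5
3. x1 = 6, x2 = 6, z = 60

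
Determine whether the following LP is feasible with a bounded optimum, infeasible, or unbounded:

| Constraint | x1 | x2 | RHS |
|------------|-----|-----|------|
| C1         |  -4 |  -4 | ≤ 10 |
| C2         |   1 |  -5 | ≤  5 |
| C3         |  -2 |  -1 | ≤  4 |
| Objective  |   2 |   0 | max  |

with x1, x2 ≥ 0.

Unbounded (objective can increase without bound)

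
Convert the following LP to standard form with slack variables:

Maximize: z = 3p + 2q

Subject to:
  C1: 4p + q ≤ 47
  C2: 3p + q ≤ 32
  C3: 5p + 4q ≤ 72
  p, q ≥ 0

max z = 3p + 2q

s.t.
  4p + q + s1 = 47
  3p + q + s2 = 32
  5p + 4q + s3 = 72
  p, q, s1, s2, s3 ≥ 0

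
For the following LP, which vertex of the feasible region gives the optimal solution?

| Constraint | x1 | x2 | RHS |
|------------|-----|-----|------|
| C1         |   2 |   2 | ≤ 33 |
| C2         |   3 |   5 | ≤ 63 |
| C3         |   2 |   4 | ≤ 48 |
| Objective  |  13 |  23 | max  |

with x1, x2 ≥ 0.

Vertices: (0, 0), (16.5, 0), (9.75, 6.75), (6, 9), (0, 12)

Evaluate the objective at each vertex of the feasible region:
  z(0, 0) = 0
  z(16.5, 0) = 214.5
  z(9.75, 6.75) = 282
  z(6, 9) = 285  ←
  z(0, 12) = 276
The maximum is at x1 = 6, x2 = 9.

(6, 9)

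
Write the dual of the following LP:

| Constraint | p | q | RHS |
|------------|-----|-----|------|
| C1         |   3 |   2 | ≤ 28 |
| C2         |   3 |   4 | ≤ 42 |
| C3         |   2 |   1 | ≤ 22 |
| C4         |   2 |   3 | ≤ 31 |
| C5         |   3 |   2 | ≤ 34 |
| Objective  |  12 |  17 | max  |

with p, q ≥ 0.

Primal max cᵀx s.t. Ax ≤ b, x ≥ 0  →  Dual min bᵀy s.t. Aᵀy ≥ c, y ≥ 0.

Minimize: z = 28y1 + 42y2 + 22y3 + 31y4 + 34y5

Subject to:
  3y1 + 3y2 + 2y3 + 2y4 + 3y5 ≥ 12
  2y1 + 4y2 + y3 + 3y4 + 2y5 ≥ 17
  y1, y2, y3, y4, y5 ≥ 0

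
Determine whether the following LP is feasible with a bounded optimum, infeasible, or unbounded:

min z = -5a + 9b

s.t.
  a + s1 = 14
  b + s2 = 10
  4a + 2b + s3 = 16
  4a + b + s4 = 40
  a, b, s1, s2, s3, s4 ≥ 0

Feasible with a bounded optimal solution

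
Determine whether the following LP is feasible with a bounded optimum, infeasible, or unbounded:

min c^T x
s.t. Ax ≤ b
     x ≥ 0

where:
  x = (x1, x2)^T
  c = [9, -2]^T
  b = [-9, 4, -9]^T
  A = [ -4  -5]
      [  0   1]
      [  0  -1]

Infeasible (no feasible solution exists)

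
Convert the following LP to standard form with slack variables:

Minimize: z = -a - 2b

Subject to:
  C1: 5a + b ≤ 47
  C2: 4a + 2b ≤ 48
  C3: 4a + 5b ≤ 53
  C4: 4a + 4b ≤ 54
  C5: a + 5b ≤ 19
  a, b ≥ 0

min z = -a - 2b

s.t.
  5a + b + s1 = 47
  4a + 2b + s2 = 48
  4a + 5b + s3 = 53
  4a + 4b + s4 = 54
  a + 5b + s5 = 19
  a, b, s1, s2, s3, s4, s5 ≥ 0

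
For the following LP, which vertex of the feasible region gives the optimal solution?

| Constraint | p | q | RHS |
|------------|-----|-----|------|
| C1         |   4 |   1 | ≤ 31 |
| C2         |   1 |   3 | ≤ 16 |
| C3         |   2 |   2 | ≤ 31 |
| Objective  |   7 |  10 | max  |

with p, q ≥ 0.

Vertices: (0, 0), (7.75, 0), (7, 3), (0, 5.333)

Evaluate the objective at each vertex of the feasible region:
  z(0, 0) = 0
  z(7.75, 0) = 54.25
  z(7, 3) = 79  ←
  z(0, 5.333) = 53.33
The maximum is at p = 7, q = 3.

(7, 3)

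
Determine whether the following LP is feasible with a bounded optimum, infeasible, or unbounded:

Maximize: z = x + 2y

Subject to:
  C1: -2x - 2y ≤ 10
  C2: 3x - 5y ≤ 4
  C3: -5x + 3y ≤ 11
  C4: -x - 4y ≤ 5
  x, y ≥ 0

Unbounded (objective can increase without bound)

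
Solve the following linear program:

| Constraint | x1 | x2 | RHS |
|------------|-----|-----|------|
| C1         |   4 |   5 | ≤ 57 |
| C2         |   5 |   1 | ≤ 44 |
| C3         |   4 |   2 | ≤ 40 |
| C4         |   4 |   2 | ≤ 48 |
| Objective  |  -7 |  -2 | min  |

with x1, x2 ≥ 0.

Evaluate the objective at each vertex of the feasible region:
  z(0, 0) = 0
  z(8.8, 0) = -61.6
  z(8, 4) = -64  ←
  z(7.167, 5.667) = -61.5
  z(0, 11.4) = -22.8
The minimum is at x1 = 8, x2 = 4.

x1 = 8, x2 = 4, z = -64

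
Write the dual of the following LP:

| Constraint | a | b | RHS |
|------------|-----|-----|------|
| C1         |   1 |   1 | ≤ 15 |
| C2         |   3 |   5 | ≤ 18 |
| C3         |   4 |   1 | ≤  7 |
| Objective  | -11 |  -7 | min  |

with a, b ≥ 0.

Primal min cᵀx s.t. Ax ≤ b, x ≥ 0  →  Dual max −bᵀy s.t. Aᵀy ≥ −c, y ≥ 0.

Maximize: z = -15y1 - 18y2 - 7y3

Subject to:
  y1 + 3y2 + 4y3 ≥ 11
  y1 + 5y2 + y3 ≥ 7
  y1, y2, y3 ≥ 0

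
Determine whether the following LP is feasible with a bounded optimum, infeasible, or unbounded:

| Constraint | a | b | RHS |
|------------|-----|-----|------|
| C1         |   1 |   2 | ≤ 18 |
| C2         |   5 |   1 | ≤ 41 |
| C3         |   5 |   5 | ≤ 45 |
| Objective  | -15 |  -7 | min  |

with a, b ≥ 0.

Feasible with a bounded optimal solution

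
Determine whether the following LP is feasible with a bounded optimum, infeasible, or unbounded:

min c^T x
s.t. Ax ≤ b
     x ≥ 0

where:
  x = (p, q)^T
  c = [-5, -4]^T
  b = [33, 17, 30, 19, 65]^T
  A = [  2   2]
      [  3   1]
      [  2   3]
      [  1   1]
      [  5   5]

Feasible with a bounded optimal solution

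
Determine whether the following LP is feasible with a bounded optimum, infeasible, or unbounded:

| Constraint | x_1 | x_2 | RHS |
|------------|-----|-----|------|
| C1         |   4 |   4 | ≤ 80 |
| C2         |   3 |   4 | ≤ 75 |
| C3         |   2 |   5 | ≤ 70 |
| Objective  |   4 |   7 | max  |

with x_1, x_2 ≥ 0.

Feasible with a bounded optimal solution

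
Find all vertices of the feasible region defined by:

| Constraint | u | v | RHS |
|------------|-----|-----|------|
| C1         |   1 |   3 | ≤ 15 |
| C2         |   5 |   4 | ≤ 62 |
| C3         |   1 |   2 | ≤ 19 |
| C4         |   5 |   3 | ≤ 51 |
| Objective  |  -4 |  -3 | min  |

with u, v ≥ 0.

(0, 0), (10.2, 0), (9, 2), (0, 5)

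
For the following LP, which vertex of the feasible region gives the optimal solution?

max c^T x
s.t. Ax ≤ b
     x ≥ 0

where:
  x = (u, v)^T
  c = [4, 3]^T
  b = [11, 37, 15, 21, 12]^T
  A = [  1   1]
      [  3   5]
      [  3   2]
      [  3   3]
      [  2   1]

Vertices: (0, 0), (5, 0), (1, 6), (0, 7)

Evaluate the objective at each vertex of the feasible region:
  z(0, 0) = 0
  z(5, 0) = 20
  z(1, 6) = 22  ←
  z(0, 7) = 21
The maximum is at u = 1, v = 6.

(1, 6)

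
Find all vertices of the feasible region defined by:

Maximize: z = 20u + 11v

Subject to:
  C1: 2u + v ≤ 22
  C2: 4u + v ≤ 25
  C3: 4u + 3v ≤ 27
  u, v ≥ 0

(0, 0), (6.25, 0), (6, 1), (0, 9)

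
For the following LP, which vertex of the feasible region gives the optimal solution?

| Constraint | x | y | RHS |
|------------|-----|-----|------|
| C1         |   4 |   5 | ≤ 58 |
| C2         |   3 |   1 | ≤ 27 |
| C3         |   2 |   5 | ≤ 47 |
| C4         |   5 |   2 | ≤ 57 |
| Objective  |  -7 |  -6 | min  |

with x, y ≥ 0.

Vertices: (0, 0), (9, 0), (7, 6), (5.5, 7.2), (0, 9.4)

Evaluate the objective at each vertex of the feasible region:
  z(0, 0) = 0
  z(9, 0) = -63
  z(7, 6) = -85  ←
  z(5.5, 7.2) = -81.7
  z(0, 9.4) = -56.4
The minimum is at x = 7, y = 6.

(7, 6)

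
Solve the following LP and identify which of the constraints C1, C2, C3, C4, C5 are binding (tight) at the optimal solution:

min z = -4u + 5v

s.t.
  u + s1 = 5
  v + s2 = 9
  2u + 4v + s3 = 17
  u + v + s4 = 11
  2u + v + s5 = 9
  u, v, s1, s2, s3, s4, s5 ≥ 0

At u = 4.5, v = 0, compute slack b - a·x for each constraint:
  C1: 5 − 4.5 = 0.5  (slack)
  C2: 9 − 0 = 9  (slack)
  C3: 17 − 9 = 8  (slack)
  C4: 11 − 4.5 = 6.5  (slack)
  C5: 9 − 9 = 0  (binding)

Optimal: u = 4.5, v = 0
Binding: C5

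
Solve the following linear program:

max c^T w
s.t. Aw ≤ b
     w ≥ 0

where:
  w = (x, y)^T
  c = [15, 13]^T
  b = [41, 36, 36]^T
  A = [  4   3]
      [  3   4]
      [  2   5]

Evaluate the objective at each vertex of the feasible region:
  z(0, 0) = 0
  z(10.25, 0) = 153.8
  z(8, 3) = 159  ←
  z(5.143, 5.143) = 144
  z(0, 7.2) = 93.6
The maximum is at x = 8, y = 3.

x = 8, y = 3, z = 159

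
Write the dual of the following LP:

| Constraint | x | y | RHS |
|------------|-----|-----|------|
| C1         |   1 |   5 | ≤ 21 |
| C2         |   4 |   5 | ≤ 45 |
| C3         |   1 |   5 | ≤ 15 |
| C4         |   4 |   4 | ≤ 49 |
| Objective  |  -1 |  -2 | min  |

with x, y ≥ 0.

Primal min cᵀx s.t. Ax ≤ b, x ≥ 0  →  Dual max −bᵀy s.t. Aᵀy ≥ −c, y ≥ 0.

Maximize: z = -21y1 - 45y2 - 15y3 - 49y4

Subject to:
  y1 + 4y2 + y3 + 4y4 ≥ 1
  5y1 + 5y2 + 5y3 + 4y4 ≥ 2
  y1, y2, y3, y4 ≥ 0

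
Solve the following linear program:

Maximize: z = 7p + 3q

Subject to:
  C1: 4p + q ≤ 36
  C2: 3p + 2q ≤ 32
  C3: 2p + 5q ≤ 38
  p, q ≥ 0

Evaluate the objective at each vertex of the feasible region:
  z(0, 0) = 0
  z(9, 0) = 63
  z(8, 4) = 68  ←
  z(7.636, 4.545) = 67.09
  z(0, 7.6) = 22.8
The maximum is at p = 8, q = 4.

p = 8, q = 4, z = 68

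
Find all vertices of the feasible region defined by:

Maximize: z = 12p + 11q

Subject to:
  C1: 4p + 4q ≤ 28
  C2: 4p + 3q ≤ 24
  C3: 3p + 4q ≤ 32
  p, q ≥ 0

(0, 0), (6, 0), (3, 4), (0, 7)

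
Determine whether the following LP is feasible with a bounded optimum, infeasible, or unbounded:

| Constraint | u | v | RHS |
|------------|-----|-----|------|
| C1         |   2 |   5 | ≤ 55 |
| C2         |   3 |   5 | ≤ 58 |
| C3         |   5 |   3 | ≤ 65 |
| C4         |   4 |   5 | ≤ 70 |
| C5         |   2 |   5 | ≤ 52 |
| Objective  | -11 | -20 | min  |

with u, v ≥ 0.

Feasible with a bounded optimal solution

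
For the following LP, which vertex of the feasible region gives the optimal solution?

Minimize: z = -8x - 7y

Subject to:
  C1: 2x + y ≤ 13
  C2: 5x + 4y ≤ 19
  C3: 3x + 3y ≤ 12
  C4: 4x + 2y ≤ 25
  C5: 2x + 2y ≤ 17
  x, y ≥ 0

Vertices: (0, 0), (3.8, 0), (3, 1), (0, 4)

Evaluate the objective at each vertex of the feasible region:
  z(0, 0) = 0
  z(3.8, 0) = -30.4
  z(3, 1) = -31  ←
  z(0, 4) = -28
The minimum is at x = 3, y = 1.

(3, 1)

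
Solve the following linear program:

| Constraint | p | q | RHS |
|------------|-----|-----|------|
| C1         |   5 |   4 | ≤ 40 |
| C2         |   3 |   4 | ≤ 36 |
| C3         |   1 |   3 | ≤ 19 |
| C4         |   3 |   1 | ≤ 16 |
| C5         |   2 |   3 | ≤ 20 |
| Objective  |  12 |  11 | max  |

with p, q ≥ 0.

Evaluate the objective at each vertex of the feasible region:
  z(0, 0) = 0
  z(5.333, 0) = 64
  z(4, 4) = 92  ←
  z(1, 6) = 78
  z(0, 6.333) = 69.67
The maximum is at p = 4, q = 4.

p = 4, q = 4, z = 92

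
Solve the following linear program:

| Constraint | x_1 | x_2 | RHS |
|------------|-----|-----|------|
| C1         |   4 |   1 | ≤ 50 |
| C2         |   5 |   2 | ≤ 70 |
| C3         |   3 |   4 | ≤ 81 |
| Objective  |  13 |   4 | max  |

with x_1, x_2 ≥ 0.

Evaluate the objective at each vertex of the feasible region:
  z(0, 0) = 0
  z(12.5, 0) = 162.5
  z(10, 10) = 170  ←
  z(8.429, 13.93) = 165.3
  z(0, 20.25) = 81
The maximum is at x_1 = 10, x_2 = 10.

x_1 = 10, x_2 = 10, z = 170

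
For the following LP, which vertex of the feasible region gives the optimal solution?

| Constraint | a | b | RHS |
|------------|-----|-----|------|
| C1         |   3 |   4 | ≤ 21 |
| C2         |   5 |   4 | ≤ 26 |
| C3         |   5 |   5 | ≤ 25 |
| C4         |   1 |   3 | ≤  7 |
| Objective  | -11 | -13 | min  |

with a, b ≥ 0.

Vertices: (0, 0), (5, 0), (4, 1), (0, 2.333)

Evaluate the objective at each vertex of the feasible region:
  z(0, 0) = 0
  z(5, 0) = -55
  z(4, 1) = -57  ←
  z(0, 2.333) = -30.33
The minimum is at a = 4, b = 1.

(4, 1)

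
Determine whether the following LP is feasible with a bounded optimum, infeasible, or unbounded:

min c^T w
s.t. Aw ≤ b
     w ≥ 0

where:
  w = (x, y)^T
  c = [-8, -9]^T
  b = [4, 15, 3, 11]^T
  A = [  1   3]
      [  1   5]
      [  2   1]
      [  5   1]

Feasible with a bounded optimal solution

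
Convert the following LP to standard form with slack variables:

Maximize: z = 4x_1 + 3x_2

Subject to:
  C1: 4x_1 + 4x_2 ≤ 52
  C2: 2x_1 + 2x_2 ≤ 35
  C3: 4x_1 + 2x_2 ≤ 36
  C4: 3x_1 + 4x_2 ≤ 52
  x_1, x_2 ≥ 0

max z = 4x_1 + 3x_2

s.t.
  4x_1 + 4x_2 + s1 = 52
  2x_1 + 2x_2 + s2 = 35
  4x_1 + 2x_2 + s3 = 36
  3x_1 + 4x_2 + s4 = 52
  x_1, x_2, s1, s2, s3, s4 ≥ 0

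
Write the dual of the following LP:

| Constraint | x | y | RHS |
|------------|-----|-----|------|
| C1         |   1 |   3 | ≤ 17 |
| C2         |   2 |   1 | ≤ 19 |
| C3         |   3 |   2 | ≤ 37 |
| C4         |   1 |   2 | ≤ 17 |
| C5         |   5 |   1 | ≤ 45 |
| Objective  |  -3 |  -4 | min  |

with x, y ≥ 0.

Primal min cᵀx s.t. Ax ≤ b, x ≥ 0  →  Dual max −bᵀy s.t. Aᵀy ≥ −c, y ≥ 0.

Maximize: z = -17y1 - 19y2 - 37y3 - 17y4 - 45y5

Subject to:
  y1 + 2y2 + 3y3 + y4 + 5y5 ≥ 3
  3y1 + y2 + 2y3 + 2y4 + y5 ≥ 4
  y1, y2, y3, y4, y5 ≥ 0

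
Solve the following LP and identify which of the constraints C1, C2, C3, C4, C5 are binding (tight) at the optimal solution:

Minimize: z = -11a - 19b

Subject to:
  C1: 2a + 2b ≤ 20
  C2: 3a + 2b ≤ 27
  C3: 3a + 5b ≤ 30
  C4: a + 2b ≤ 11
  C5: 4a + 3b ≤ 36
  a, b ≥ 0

At a = 5, b = 3, compute slack b - a·x for each constraint:
  C1: 20 − 16 = 4  (slack)
  C2: 27 − 21 = 6  (slack)
  C3: 30 − 30 = 0  (binding)
  C4: 11 − 11 = 0  (binding)
  C5: 36 − 29 = 7  (slack)

Optimal: a = 5, b = 3
Binding: C3, C4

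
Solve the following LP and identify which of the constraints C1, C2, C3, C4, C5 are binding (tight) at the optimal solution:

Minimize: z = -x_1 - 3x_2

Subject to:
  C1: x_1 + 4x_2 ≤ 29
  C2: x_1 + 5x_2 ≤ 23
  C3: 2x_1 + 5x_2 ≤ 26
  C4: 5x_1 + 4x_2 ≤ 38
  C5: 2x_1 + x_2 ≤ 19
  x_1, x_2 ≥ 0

At x_1 = 3, x_2 = 4, compute slack b - a·x for each constraint:
  C1: 29 − 19 = 10  (slack)
  C2: 23 − 23 = 0  (binding)
  C3: 26 − 26 = 0  (binding)
  C4: 38 − 31 = 7  (slack)
  C5: 19 − 10 = 9  (slack)

Optimal: x_1 = 3, x_2 = 4
Binding: C2, C3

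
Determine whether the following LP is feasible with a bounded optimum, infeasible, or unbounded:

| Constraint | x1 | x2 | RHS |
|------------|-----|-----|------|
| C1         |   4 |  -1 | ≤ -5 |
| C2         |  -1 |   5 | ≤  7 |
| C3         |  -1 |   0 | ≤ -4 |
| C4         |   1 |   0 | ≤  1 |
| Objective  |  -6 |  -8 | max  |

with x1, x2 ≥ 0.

Infeasible (no feasible solution exists)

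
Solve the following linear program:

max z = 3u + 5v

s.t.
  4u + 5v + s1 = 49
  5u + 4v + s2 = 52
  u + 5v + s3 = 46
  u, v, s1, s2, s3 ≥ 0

Evaluate the objective at each vertex of the feasible region:
  z(0, 0) = 0
  z(10.4, 0) = 31.2
  z(7.111, 4.111) = 41.89
  z(1, 9) = 48  ←
  z(0, 9.2) = 46
The maximum is at u = 1, v = 9.

u = 1, v = 9, z = 48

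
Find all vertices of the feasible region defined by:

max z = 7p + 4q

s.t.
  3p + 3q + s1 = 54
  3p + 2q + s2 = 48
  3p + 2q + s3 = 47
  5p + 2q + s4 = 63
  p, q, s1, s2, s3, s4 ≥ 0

(0, 0), (12.6, 0), (9, 9), (0, 18)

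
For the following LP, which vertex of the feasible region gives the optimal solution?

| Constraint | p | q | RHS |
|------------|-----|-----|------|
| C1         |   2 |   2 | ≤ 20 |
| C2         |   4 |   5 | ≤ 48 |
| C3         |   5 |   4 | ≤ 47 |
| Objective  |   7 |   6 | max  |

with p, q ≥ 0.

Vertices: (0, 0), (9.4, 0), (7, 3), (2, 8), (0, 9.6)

Evaluate the objective at each vertex of the feasible region:
  z(0, 0) = 0
  z(9.4, 0) = 65.8
  z(7, 3) = 67  ←
  z(2, 8) = 62
  z(0, 9.6) = 57.6
The maximum is at p = 7, q = 3.

(7, 3)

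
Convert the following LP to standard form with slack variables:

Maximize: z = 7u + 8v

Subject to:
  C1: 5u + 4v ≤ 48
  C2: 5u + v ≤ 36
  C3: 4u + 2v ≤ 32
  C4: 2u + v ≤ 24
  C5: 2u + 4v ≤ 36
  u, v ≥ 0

max z = 7u + 8v

s.t.
  5u + 4v + s1 = 48
  5u + v + s2 = 36
  4u + 2v + s3 = 32
  2u + v + s4 = 24
  2u + 4v + s5 = 36
  u, v, s1, s2, s3, s4, s5 ≥ 0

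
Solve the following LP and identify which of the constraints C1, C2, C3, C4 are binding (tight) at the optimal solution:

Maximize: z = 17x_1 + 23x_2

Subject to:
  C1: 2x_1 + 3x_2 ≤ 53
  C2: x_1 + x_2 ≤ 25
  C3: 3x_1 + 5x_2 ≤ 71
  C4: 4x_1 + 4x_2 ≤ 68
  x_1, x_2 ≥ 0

At x_1 = 7, x_2 = 10, compute slack b - a·x for each constraint:
  C1: 53 − 44 = 9  (slack)
  C2: 25 − 17 = 8  (slack)
  C3: 71 − 71 = 0  (binding)
  C4: 68 − 68 = 0  (binding)

Optimal: x_1 = 7, x_2 = 10
Binding: C3, C4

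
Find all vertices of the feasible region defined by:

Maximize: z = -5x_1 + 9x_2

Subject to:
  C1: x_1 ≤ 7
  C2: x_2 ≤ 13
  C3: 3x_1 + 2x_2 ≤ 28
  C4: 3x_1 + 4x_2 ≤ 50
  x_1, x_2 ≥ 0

(0, 0), (7, 0), (7, 3.5), (2, 11), (0, 12.5)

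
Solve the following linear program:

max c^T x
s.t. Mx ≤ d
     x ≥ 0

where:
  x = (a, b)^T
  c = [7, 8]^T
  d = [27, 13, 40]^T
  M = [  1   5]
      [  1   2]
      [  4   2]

Evaluate the objective at each vertex of the feasible region:
  z(0, 0) = 0
  z(10, 0) = 70
  z(9, 2) = 79  ←
  z(3.667, 4.667) = 63
  z(0, 5.4) = 43.2
The maximum is at a = 9, b = 2.

a = 9, b = 2, z = 79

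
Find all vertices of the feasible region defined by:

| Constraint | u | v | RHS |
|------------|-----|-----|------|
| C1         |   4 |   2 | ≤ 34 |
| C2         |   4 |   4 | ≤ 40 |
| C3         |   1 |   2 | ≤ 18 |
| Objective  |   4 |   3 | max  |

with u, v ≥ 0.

(0, 0), (8.5, 0), (7, 3), (2, 8), (0, 9)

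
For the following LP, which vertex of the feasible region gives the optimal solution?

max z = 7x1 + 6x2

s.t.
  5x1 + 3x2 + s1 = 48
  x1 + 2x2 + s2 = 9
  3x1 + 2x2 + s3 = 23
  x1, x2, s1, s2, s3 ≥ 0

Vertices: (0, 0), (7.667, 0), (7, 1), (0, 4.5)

Evaluate the objective at each vertex of the feasible region:
  z(0, 0) = 0
  z(7.667, 0) = 53.67
  z(7, 1) = 55  ←
  z(0, 4.5) = 27
The maximum is at x1 = 7, x2 = 1.

(7, 1)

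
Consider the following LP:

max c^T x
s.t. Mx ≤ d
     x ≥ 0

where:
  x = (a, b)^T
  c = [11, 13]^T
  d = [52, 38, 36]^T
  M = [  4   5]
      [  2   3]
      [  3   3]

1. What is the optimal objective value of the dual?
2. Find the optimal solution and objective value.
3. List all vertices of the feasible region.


1. 140
2. a = 8, b = 4, z = 140
3. (0, 0), (12, 0), (8, 4), (0, 10.4)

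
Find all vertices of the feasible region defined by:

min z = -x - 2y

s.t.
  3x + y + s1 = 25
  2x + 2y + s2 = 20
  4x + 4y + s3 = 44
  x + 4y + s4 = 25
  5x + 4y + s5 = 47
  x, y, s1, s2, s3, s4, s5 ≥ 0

(0, 0), (8.333, 0), (7.571, 2.286), (7, 3), (5, 5), (0, 6.25)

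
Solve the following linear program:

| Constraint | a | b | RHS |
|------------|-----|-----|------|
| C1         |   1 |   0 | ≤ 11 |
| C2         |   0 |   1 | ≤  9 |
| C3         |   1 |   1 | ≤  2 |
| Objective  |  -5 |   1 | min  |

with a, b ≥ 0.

Evaluate the objective at each vertex of the feasible region:
  z(0, 0) = 0
  z(2, 0) = -10  ←
  z(0, 2) = 2
The minimum is at a = 2, b = 0.

a = 2, b = 0, z = -10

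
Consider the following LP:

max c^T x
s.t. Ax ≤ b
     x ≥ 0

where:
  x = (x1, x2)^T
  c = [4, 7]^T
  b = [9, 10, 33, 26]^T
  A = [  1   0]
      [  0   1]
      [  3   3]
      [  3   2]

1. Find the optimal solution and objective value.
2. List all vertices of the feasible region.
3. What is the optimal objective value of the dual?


1. x1 = 1, x2 = 10, z = 74
2. (0, 0), (8.667, 0), (4, 7), (1, 10), (0, 10)
3. 74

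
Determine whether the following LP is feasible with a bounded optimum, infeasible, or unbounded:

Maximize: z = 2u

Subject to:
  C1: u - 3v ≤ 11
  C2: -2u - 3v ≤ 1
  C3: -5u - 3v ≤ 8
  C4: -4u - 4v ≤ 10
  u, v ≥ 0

Unbounded (objective can increase without bound)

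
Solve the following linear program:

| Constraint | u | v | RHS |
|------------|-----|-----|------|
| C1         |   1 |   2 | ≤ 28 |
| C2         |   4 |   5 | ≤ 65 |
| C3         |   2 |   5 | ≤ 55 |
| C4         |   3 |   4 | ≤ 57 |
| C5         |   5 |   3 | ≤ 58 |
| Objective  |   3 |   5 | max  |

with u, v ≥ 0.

Evaluate the objective at each vertex of the feasible region:
  z(0, 0) = 0
  z(11.6, 0) = 34.8
  z(7.308, 7.154) = 57.69
  z(5, 9) = 60  ←
  z(0, 11) = 55
The maximum is at u = 5, v = 9.

u = 5, v = 9, z = 60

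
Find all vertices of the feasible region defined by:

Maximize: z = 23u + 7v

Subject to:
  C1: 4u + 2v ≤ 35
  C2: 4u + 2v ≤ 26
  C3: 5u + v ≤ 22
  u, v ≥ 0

(0, 0), (4.4, 0), (3, 7), (0, 13)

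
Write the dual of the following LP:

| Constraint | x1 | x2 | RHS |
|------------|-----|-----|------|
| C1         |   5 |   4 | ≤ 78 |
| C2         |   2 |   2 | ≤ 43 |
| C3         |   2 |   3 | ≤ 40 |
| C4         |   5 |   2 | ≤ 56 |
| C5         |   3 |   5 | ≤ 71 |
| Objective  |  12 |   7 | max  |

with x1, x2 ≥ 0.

Primal max cᵀx s.t. Ax ≤ b, x ≥ 0  →  Dual min bᵀy s.t. Aᵀy ≥ c, y ≥ 0.

Minimize: z = 78y1 + 43y2 + 40y3 + 56y4 + 71y5

Subject to:
  5y1 + 2y2 + 2y3 + 5y4 + 3y5 ≥ 12
  4y1 + 2y2 + 3y3 + 2y4 + 5y5 ≥ 7
  y1, y2, y3, y4, y5 ≥ 0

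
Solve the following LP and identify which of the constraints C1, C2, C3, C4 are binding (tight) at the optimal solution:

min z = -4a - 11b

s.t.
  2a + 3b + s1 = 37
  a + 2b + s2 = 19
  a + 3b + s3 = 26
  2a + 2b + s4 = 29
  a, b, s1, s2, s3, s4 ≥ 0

At a = 5, b = 7, compute slack b - a·x for each constraint:
  C1: 37 − 31 = 6  (slack)
  C2: 19 − 19 = 0  (binding)
  C3: 26 − 26 = 0  (binding)
  C4: 29 − 24 = 5  (slack)

Optimal: a = 5, b = 7
Binding: C2, C3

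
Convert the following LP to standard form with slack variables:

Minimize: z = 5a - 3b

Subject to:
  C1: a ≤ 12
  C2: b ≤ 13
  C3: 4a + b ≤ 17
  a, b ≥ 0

min z = 5a - 3b

s.t.
  a + s1 = 12
  b + s2 = 13
  4a + b + s3 = 17
  a, b, s1, s2, s3 ≥ 0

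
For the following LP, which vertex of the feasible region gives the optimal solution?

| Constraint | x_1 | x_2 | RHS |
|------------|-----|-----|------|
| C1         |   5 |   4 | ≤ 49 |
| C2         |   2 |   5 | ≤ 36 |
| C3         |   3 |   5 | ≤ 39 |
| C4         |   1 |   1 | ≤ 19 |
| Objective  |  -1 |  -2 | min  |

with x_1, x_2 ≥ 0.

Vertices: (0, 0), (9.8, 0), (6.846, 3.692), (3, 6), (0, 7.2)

Evaluate the objective at each vertex of the feasible region:
  z(0, 0) = 0
  z(9.8, 0) = -9.8
  z(6.846, 3.692) = -14.23
  z(3, 6) = -15  ←
  z(0, 7.2) = -14.4
The minimum is at x_1 = 3, x_2 = 6.

(3, 6)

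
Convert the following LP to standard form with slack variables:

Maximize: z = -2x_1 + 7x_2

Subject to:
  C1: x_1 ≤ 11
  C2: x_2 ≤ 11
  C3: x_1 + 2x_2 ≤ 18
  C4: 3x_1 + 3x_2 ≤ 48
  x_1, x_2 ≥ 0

max z = -2x_1 + 7x_2

s.t.
  x_1 + s1 = 11
  x_2 + s2 = 11
  x_1 + 2x_2 + s3 = 18
  3x_1 + 3x_2 + s4 = 48
  x_1, x_2, s1, s2, s3, s4 ≥ 0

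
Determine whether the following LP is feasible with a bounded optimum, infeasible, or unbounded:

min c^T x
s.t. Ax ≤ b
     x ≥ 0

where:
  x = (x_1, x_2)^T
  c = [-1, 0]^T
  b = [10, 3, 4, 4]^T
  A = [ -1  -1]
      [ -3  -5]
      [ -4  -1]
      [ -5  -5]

Unbounded (objective can decrease without bound)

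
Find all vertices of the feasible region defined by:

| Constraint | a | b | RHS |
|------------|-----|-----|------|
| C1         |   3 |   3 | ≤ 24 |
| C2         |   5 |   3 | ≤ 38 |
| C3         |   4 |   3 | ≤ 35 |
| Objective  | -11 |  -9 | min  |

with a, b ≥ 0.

(0, 0), (7.6, 0), (7, 1), (0, 8)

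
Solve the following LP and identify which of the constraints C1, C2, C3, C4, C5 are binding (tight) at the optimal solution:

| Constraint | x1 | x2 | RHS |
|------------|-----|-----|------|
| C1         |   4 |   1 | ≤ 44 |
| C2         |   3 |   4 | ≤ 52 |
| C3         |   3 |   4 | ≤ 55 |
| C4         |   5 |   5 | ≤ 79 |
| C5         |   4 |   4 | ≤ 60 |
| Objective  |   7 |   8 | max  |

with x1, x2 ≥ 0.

At x1 = 8, x2 = 7, compute slack b - a·x for each constraint:
  C1: 44 − 39 = 5  (slack)
  C2: 52 − 52 = 0  (binding)
  C3: 55 − 52 = 3  (slack)
  C4: 79 − 75 = 4  (slack)
  C5: 60 − 60 = 0  (binding)

Optimal: x1 = 8, x2 = 7
Binding: C2, C5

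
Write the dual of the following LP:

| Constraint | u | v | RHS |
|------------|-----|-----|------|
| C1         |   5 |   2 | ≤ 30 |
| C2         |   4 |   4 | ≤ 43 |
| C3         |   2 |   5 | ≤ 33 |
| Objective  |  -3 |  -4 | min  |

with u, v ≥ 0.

Primal min cᵀx s.t. Ax ≤ b, x ≥ 0  →  Dual max −bᵀy s.t. Aᵀy ≥ −c, y ≥ 0.

Maximize: z = -30y1 - 43y2 - 33y3

Subject to:
  5y1 + 4y2 + 2y3 ≥ 3
  2y1 + 4y2 + 5y3 ≥ 4
  y1, y2, y3 ≥ 0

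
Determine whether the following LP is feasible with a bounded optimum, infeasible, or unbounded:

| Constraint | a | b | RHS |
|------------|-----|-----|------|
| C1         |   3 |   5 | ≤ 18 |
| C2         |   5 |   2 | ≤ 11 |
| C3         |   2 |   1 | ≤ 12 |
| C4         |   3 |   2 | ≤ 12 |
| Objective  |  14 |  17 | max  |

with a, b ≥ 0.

Feasible with a bounded optimal solution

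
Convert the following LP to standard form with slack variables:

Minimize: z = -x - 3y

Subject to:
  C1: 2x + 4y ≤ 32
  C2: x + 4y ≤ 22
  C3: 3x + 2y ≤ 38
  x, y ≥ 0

min z = -x - 3y

s.t.
  2x + 4y + s1 = 32
  x + 4y + s2 = 22
  3x + 2y + s3 = 38
  x, y, s1, s2, s3 ≥ 0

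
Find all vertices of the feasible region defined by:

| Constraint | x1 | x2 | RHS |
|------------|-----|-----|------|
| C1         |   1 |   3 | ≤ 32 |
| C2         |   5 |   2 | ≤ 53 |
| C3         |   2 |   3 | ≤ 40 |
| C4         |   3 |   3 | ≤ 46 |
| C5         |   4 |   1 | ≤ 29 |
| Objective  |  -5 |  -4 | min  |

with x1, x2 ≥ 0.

(0, 0), (7.25, 0), (5, 9), (0, 10.67)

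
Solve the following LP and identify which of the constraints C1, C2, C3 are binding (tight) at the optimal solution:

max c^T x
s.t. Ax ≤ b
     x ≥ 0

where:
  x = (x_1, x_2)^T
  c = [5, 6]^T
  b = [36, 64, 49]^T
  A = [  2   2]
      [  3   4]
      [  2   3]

At x_1 = 8, x_2 = 10, compute slack b - a·x for each constraint:
  C1: 36 − 36 = 0  (binding)
  C2: 64 − 64 = 0  (binding)
  C3: 49 − 46 = 3  (slack)

Optimal: x_1 = 8, x_2 = 10
Binding: C1, C2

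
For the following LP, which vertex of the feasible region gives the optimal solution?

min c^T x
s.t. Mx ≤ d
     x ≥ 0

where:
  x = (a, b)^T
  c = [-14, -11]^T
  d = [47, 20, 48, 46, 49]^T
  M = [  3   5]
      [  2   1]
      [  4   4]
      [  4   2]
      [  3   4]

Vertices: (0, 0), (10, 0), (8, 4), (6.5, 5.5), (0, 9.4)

Evaluate the objective at each vertex of the feasible region:
  z(0, 0) = 0
  z(10, 0) = -140
  z(8, 4) = -156  ←
  z(6.5, 5.5) = -151.5
  z(0, 9.4) = -103.4
The minimum is at a = 8, b = 4.

(8, 4)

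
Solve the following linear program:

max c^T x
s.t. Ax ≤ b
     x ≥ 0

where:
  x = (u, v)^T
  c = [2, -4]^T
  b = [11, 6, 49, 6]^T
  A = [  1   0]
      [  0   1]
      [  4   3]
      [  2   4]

Evaluate the objective at each vertex of the feasible region:
  z(0, 0) = 0
  z(3, 0) = 6  ←
  z(0, 1.5) = -6
The maximum is at u = 3, v = 0.

u = 3, v = 0, z = 6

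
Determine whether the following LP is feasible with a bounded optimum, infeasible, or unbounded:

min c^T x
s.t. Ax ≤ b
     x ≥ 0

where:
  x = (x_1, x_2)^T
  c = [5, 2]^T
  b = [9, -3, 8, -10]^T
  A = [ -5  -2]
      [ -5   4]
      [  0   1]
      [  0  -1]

Infeasible (no feasible solution exists)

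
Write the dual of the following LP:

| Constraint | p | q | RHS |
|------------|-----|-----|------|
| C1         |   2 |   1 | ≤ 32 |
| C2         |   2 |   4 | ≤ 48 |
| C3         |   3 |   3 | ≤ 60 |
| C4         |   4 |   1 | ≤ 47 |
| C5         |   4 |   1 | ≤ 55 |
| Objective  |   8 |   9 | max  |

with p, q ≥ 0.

Primal max cᵀx s.t. Ax ≤ b, x ≥ 0  →  Dual min bᵀy s.t. Aᵀy ≥ c, y ≥ 0.

Minimize: z = 32y1 + 48y2 + 60y3 + 47y4 + 55y5

Subject to:
  2y1 + 2y2 + 3y3 + 4y4 + 4y5 ≥ 8
  y1 + 4y2 + 3y3 + y4 + y5 ≥ 9
  y1, y2, y3, y4, y5 ≥ 0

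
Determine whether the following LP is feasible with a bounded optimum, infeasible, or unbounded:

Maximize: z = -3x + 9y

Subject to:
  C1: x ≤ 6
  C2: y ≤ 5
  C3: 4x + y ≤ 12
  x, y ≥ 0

Feasible with a bounded optimal solution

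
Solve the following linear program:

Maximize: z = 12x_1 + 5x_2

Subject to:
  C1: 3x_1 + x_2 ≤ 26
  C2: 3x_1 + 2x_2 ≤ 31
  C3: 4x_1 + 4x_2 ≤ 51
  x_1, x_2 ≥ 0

Evaluate the objective at each vertex of the feasible region:
  z(0, 0) = 0
  z(8.667, 0) = 104
  z(7, 5) = 109  ←
  z(5.5, 7.25) = 102.2
  z(0, 12.75) = 63.75
The maximum is at x_1 = 7, x_2 = 5.

x_1 = 7, x_2 = 5, z = 109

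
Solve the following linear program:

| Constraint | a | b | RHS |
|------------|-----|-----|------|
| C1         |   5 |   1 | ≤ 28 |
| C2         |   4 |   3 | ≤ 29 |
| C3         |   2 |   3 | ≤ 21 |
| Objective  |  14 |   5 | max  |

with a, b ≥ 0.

Evaluate the objective at each vertex of the feasible region:
  z(0, 0) = 0
  z(5.6, 0) = 78.4
  z(5, 3) = 85  ←
  z(4, 4.333) = 77.67
  z(0, 7) = 35
The maximum is at a = 5, b = 3.

a = 5, b = 3, z = 85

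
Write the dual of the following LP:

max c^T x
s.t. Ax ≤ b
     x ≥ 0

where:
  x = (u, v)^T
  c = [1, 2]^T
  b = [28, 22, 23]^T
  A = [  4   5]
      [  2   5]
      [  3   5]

Primal max cᵀx s.t. Ax ≤ b, x ≥ 0  →  Dual min bᵀy s.t. Aᵀy ≥ c, y ≥ 0.

Minimize: z = 28y1 + 22y2 + 23y3

Subject to:
  4y1 + 2y2 + 3y3 ≥ 1
  5y1 + 5y2 + 5y3 ≥ 2
  y1, y2, y3 ≥ 0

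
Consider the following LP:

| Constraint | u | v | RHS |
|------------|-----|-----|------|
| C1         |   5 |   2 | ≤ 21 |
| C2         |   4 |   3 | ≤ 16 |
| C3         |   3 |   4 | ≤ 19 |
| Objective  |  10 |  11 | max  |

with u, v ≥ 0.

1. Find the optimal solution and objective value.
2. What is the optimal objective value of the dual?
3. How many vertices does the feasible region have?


1. u = 1, v = 4, z = 54
2. 54
3. 4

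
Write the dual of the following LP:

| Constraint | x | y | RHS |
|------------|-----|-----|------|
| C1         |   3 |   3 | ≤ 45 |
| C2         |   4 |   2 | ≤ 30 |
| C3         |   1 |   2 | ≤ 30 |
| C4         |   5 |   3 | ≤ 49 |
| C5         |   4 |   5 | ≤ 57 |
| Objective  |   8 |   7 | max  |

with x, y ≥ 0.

Primal max cᵀx s.t. Ax ≤ b, x ≥ 0  →  Dual min bᵀy s.t. Aᵀy ≥ c, y ≥ 0.

Minimize: z = 45y1 + 30y2 + 30y3 + 49y4 + 57y5

Subject to:
  3y1 + 4y2 + y3 + 5y4 + 4y5 ≥ 8
  3y1 + 2y2 + 2y3 + 3y4 + 5y5 ≥ 7
  y1, y2, y3, y4, y5 ≥ 0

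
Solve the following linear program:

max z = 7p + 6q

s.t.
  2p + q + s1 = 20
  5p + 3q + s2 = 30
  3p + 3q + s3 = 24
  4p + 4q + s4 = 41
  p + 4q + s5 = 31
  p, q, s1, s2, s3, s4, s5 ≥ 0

Evaluate the objective at each vertex of the feasible region:
  z(0, 0) = 0
  z(6, 0) = 42
  z(3, 5) = 51  ←
  z(0.3333, 7.667) = 48.33
  z(0, 7.75) = 46.5
The maximum is at p = 3, q = 5.

p = 3, q = 5, z = 51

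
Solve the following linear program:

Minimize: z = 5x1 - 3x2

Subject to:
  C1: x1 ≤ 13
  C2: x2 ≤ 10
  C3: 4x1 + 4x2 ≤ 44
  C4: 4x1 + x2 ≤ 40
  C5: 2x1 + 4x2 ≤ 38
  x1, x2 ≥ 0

Evaluate the objective at each vertex of the feasible region:
  z(0, 0) = 0
  z(10, 0) = 50
  z(9.667, 1.333) = 44.33
  z(3, 8) = -9
  z(0, 9.5) = -28.5  ←
The minimum is at x1 = 0, x2 = 9.5.

x1 = 0, x2 = 9.5, z = -28.5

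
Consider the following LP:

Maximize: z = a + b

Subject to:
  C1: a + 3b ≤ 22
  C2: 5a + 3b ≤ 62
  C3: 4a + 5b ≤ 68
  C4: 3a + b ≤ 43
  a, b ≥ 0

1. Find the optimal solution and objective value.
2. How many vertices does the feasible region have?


1. a = 10, b = 4, z = 14
2. 4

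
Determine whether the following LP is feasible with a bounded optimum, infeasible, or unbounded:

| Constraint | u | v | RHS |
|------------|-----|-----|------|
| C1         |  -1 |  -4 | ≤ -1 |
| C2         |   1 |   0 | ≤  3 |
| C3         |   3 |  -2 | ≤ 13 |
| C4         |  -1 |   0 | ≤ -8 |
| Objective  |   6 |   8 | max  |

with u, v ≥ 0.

Infeasible (no feasible solution exists)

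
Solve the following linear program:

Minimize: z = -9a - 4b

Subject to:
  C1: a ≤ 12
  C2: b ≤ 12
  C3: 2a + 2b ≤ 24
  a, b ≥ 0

Evaluate the objective at each vertex of the feasible region:
  z(0, 0) = 0
  z(12, 0) = -108  ←
  z(0, 12) = -48
The minimum is at a = 12, b = 0.

a = 12, b = 0, z = -108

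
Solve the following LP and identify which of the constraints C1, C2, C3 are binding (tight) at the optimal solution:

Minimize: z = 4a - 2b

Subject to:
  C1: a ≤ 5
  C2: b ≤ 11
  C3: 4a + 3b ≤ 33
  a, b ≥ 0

At a = 0, b = 11, compute slack b - a·x for each constraint:
  C1: 5 − 0 = 5  (slack)
  C2: 11 − 11 = 0  (binding)
  C3: 33 − 33 = 0  (binding)

Optimal: a = 0, b = 11
Binding: C2, C3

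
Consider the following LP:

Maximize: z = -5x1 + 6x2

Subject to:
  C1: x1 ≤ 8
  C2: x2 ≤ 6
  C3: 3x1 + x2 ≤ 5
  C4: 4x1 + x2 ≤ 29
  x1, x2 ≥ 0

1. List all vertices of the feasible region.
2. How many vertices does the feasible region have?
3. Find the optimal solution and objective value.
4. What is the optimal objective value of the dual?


1. (0, 0), (1.667, 0), (0, 5)
2. 3
3. x1 = 0, x2 = 5, z = 30
4. 30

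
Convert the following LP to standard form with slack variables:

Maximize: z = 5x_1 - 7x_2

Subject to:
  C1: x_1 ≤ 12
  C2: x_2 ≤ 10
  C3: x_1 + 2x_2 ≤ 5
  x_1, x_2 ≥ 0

max z = 5x_1 - 7x_2

s.t.
  x_1 + s1 = 12
  x_2 + s2 = 10
  x_1 + 2x_2 + s3 = 5
  x_1, x_2, s1, s2, s3 ≥ 0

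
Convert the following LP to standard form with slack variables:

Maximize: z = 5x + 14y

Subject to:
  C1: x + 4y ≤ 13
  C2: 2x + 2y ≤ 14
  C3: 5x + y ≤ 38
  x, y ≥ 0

max z = 5x + 14y

s.t.
  x + 4y + s1 = 13
  2x + 2y + s2 = 14
  5x + y + s3 = 38
  x, y, s1, s2, s3 ≥ 0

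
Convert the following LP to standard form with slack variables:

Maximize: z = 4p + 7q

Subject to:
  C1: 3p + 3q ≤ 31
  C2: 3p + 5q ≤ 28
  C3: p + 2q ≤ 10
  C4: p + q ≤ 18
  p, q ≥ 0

max z = 4p + 7q

s.t.
  3p + 3q + s1 = 31
  3p + 5q + s2 = 28
  p + 2q + s3 = 10
  p + q + s4 = 18
  p, q, s1, s2, s3, s4 ≥ 0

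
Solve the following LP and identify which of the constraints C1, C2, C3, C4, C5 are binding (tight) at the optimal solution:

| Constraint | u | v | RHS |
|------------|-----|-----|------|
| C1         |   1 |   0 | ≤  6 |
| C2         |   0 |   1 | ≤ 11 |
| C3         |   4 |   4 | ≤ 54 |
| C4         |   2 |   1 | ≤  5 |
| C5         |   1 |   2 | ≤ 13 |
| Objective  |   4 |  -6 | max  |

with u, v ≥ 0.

At u = 2.5, v = 0, compute slack b - a·x for each constraint:
  C1: 6 − 2.5 = 3.5  (slack)
  C2: 11 − 0 = 11  (slack)
  C3: 54 − 10 = 44  (slack)
  C4: 5 − 5 = 0  (binding)
  C5: 13 − 2.5 = 10.5  (slack)

Optimal: u = 2.5, v = 0
Binding: C4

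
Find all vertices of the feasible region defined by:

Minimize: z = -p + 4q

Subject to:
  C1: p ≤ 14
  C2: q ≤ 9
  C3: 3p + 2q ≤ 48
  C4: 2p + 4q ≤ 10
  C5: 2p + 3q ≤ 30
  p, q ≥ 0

(0, 0), (5, 0), (0, 2.5)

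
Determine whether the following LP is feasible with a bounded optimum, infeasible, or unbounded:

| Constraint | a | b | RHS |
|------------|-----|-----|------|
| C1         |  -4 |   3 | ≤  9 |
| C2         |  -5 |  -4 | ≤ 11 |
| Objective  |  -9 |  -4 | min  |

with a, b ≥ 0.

Unbounded (objective can decrease without bound)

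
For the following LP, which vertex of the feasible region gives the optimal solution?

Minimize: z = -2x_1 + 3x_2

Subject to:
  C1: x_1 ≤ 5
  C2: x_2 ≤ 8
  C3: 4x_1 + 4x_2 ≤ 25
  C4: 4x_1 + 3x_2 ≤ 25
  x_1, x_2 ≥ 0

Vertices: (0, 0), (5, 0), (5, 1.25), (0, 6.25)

Evaluate the objective at each vertex of the feasible region:
  z(0, 0) = 0
  z(5, 0) = -10  ←
  z(5, 1.25) = -6.25
  z(0, 6.25) = 18.75
The minimum is at x_1 = 5, x_2 = 0.

(5, 0)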